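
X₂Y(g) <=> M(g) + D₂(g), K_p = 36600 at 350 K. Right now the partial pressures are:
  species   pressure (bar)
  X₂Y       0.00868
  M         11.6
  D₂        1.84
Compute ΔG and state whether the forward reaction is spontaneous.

Q_p = P(M)·P(D₂) / P(X₂Y) = (11.6)·(1.84) / (0.00868) = 2460
ΔG = RT ln(Q_p/K_p) = (8.314 J mol⁻¹ K⁻¹)(350 K) × ln(2460/36600)
   = (2.910 kJ/mol)(-2.700) = -7.86 kJ/mol
ΔG < 0, so the forward reaction is spontaneous (proceeds forward).

ΔG = -7.86 kJ/mol; the forward reaction is spontaneous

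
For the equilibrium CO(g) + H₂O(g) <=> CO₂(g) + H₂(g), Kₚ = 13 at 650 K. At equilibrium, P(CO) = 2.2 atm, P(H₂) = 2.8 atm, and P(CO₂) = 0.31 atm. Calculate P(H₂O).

P(H₂O) = 0.030 atm

At equilibrium, Kₚ = P(CO₂)·P(H₂) / (P(CO)·P(H₂O)) = 13.
(0.31)·(2.8) / ((2.2)·(P(H₂O))) = 13
P(H₂O) = 0.0303 = 0.030 atm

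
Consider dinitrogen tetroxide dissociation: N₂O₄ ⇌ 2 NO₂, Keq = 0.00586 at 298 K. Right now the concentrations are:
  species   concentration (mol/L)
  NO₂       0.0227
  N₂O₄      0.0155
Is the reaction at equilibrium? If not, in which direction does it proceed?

Q = [NO₂]² / [N₂O₄] = (0.0227)² / (0.0155) = 0.0332
Q = 0.0332 > Keq = 0.00586, so the reverse reaction proceeds.

toward reactants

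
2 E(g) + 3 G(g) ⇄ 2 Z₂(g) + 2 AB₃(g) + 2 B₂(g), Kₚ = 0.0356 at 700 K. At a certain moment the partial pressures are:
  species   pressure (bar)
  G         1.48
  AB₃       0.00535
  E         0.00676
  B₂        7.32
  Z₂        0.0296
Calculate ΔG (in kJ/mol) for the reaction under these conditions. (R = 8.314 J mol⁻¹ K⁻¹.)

ΔG = -7.96 kJ/mol

Qₚ = P(Z₂)²·P(AB₃)²·P(B₂)² / (P(E)²·P(G)³) = (0.0296)²·(0.00535)²·(7.32)² / ((0.00676)²·(1.48)³) = 0.00907
ΔG = RT ln(Qₚ/Kₚ) = (8.314 J mol⁻¹ K⁻¹)(700 K) × ln(0.00907/0.0356)
   = (5.820 kJ/mol)(-1.367) = -7.96 kJ/mol
ΔG < 0, so the forward reaction is spontaneous (proceeds forward).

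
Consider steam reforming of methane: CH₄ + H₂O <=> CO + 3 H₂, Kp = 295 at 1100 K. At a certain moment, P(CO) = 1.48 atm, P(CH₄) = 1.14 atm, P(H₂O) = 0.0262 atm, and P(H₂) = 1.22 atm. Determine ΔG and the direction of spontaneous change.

ΔG = -10.9 kJ/mol; the forward reaction is spontaneous

Qp = P(CO)·P(H₂)³ / (P(CH₄)·P(H₂O)) = (1.48)·(1.22)³ / ((1.14)·(0.0262)) = 90.0
ΔG = RT ln(Qp/Kp) = (8.314 J mol⁻¹ K⁻¹)(1100 K) × ln(90.0/295)
   = (9.145 kJ/mol)(-1.187) = -10.9 kJ/mol
ΔG < 0, so the forward reaction is spontaneous (proceeds forward).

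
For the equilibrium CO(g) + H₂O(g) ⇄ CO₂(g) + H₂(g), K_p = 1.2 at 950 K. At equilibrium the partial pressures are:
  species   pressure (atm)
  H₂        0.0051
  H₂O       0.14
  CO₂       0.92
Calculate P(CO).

P(CO) = 0.028 atm

At equilibrium, K_p = P(CO₂)·P(H₂) / (P(CO)·P(H₂O)) = 1.2.
(0.92)·(0.0051) / ((P(CO))·(0.14)) = 1.2
P(CO) = 0.0279 = 0.028 atm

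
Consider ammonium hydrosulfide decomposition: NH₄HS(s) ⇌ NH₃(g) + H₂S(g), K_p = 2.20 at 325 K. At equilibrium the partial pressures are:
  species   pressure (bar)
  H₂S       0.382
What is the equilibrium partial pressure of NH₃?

P(NH₃) = 5.76 bar

(NH₄HS is a pure solid — omitted from K_p.)
At equilibrium, K_p = P(NH₃)·P(H₂S) = 2.20.
(P(NH₃))·(0.382) = 2.20
P(NH₃) = 5.76 bar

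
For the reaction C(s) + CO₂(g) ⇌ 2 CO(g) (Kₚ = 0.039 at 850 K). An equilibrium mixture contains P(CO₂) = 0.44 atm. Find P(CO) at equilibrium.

(C is a pure solid — omitted from Kₚ.)
At equilibrium, Kₚ = P(CO)² / P(CO₂) = 0.039.
(P(CO))² / (0.44) = 0.039
P(CO)² = 0.0172 ⇒ P(CO) = 0.13 atm

P(CO) = 0.13 atm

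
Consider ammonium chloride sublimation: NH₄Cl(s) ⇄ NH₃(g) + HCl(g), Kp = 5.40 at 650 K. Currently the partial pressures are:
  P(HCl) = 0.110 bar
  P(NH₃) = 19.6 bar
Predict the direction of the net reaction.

forward (toward products)

(NH₄Cl is a pure solid — omitted from Qp.)
Qp = P(NH₃)·P(HCl) = (19.6)·(0.110) = 2.16
Qp = 2.16 < Kp = 5.40, so the forward reaction proceeds.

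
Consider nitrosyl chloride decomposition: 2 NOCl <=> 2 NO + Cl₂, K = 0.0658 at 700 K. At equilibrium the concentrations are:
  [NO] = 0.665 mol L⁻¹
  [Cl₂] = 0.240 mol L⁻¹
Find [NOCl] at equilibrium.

[NOCl] = 1.27 mol L⁻¹

At equilibrium, K = [NO]²·[Cl₂] / [NOCl]² = 0.0658.
(0.665)²·(0.240) / ([NOCl])² = 0.0658
[NOCl]² = 1.61 ⇒ [NOCl] = 1.27 mol L⁻¹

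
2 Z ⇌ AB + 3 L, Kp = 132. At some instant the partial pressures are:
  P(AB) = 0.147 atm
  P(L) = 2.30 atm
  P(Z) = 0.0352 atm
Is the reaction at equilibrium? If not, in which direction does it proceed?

toward reactants

Qp = P(AB)·P(L)³ / P(Z)² = (0.147)·(2.30)³ / (0.0352)² = 1440
Qp = 1440 > Kp = 132, so the reverse reaction proceeds.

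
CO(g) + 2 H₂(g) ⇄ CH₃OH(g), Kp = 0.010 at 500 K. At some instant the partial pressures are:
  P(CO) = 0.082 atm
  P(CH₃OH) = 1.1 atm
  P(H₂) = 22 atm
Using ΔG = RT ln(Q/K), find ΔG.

Qp = P(CH₃OH) / (P(CO)·P(H₂)²) = (1.1) / ((0.082)·(22)²) = 0.0277
ΔG = RT ln(Qp/Kp) = (8.314 J mol⁻¹ K⁻¹)(500 K) × ln(0.0277/0.010)
   = (4.157 kJ/mol)(1.019) = 4.24 kJ/mol
ΔG > 0, so the forward reaction is non-spontaneous (proceeds in reverse).

ΔG = 4.24 kJ/mol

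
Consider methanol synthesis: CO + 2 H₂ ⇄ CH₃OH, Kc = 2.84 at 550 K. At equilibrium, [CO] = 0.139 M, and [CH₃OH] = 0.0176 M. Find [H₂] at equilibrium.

At equilibrium, Kc = [CH₃OH] / ([CO]·[H₂]²) = 2.84.
(0.0176) / ((0.139)·([H₂])²) = 2.84
[H₂]² = 0.0446 ⇒ [H₂] = 0.211 M

[H₂] = 0.211 M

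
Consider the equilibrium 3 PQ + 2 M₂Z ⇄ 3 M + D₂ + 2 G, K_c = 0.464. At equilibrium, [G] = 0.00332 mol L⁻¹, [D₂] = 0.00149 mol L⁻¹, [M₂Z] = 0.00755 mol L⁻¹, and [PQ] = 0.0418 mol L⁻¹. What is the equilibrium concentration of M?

[M] = 0.490 mol L⁻¹

At equilibrium, K_c = [M]³·[D₂]·[G]² / ([PQ]³·[M₂Z]²) = 0.464.
([M])³·(0.00149)·(0.00332)² / ((0.0418)³·(0.00755)²) = 0.464
[M]³ = 0.118 ⇒ [M] = 0.490 mol L⁻¹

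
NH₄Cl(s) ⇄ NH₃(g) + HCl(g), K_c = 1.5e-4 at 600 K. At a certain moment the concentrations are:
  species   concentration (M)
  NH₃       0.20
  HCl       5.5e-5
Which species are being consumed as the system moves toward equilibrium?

NH₄Cl (reactants)

(NH₄Cl is a pure solid — omitted from Q_c.)
Q_c = [NH₃]·[HCl] = (0.20)·(5.5e-5) = 1.1e-5
Q_c = 1.1e-5 < K_c = 1.5e-4: net forward reaction.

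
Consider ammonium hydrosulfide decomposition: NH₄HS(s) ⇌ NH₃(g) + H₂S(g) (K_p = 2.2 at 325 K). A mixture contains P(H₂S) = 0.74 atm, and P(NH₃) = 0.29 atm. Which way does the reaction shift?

(NH₄HS is a pure solid — omitted from Q_p.)
Q_p = P(NH₃)·P(H₂S) = (0.29)·(0.74) = 0.21
Q_p = 0.21 < K_p = 2.2, so the forward reaction proceeds.

to the right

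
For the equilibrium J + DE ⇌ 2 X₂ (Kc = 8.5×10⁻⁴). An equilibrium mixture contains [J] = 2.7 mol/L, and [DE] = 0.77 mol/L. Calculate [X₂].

[X₂] = 0.042 mol/L

At equilibrium, Kc = [X₂]² / ([J]·[DE]) = 8.5×10⁻⁴.
([X₂])² / ((2.7)·(0.77)) = 8.5×10⁻⁴
[X₂]² = 0.00177 ⇒ [X₂] = 0.042 mol/L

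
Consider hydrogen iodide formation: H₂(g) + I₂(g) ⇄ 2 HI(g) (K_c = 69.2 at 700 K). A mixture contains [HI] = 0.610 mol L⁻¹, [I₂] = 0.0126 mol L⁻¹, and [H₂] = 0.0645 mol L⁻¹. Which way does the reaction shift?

toward reactants

Q_c = [HI]² / ([H₂]·[I₂]) = (0.610)² / ((0.0645)·(0.0126)) = 458
Q_c = 458 > K_c = 69.2, so the reverse reaction proceeds.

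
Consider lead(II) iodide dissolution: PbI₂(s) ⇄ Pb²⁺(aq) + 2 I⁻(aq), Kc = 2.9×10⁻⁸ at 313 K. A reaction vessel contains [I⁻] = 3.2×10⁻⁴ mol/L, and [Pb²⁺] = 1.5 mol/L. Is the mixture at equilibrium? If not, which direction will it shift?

(PbI₂ is a pure solid — omitted from Qc.)
Qc = [Pb²⁺]·[I⁻]² = (1.5)·(3.2×10⁻⁴)² = 1.5×10⁻⁷
Qc = 1.5×10⁻⁷ > Kc = 2.9×10⁻⁸: net reverse reaction.

no; Q > K, reaction proceeds in reverse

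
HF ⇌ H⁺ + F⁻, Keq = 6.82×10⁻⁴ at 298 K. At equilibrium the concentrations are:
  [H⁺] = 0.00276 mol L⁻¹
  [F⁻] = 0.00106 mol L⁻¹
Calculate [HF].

At equilibrium, Keq = [H⁺]·[F⁻] / [HF] = 6.82×10⁻⁴.
(0.00276)·(0.00106) / ([HF]) = 6.82×10⁻⁴
[HF] = 0.00429 mol L⁻¹

[HF] = 0.00429 mol L⁻¹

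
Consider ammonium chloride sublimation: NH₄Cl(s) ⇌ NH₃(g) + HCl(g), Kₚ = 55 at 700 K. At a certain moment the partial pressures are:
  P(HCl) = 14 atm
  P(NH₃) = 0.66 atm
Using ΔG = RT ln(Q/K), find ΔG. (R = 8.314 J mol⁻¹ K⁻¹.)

ΔG = -10.4 kJ/mol

(NH₄Cl is a pure solid — omitted from Qₚ.)
Qₚ = P(NH₃)·P(HCl) = (0.66)·(14) = 9.24
ΔG = RT ln(Qₚ/Kₚ) = (8.314 J mol⁻¹ K⁻¹)(700 K) × ln(9.24/55)
   = (5.820 kJ/mol)(-1.784) = -10.4 kJ/mol
ΔG < 0, so the forward reaction is spontaneous (proceeds forward).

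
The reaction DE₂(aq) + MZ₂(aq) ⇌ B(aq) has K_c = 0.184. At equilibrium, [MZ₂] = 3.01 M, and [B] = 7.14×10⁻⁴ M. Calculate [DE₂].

At equilibrium, K_c = [B] / ([DE₂]·[MZ₂]) = 0.184.
(7.14×10⁻⁴) / (([DE₂])·(3.01)) = 0.184
[DE₂] = 0.00129 M

[DE₂] = 0.00129 M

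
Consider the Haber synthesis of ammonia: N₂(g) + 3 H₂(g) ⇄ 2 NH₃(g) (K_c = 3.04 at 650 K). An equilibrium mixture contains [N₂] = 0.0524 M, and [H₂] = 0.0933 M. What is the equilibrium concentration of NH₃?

At equilibrium, K_c = [NH₃]² / ([N₂]·[H₂]³) = 3.04.
([NH₃])² / ((0.0524)·(0.0933)³) = 3.04
[NH₃]² = 1.29e-4 ⇒ [NH₃] = 0.0114 M

[NH₃] = 0.0114 M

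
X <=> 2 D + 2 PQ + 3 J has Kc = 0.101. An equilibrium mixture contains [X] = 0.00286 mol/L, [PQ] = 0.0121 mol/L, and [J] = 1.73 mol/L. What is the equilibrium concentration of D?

At equilibrium, Kc = [D]²·[PQ]²·[J]³ / [X] = 0.101.
([D])²·(0.0121)²·(1.73)³ / (0.00286) = 0.101
[D]² = 0.381 ⇒ [D] = 0.617 mol/L

[D] = 0.617 mol/L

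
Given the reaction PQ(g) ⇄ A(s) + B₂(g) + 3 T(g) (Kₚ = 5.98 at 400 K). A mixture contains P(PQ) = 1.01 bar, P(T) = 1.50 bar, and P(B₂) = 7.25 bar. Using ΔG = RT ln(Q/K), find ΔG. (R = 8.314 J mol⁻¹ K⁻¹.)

(A is a pure solid — omitted from Qₚ.)
Qₚ = P(B₂)·P(T)³ / P(PQ) = (7.25)·(1.50)³ / (1.01) = 24.2
ΔG = RT ln(Qₚ/Kₚ) = (8.314 J mol⁻¹ K⁻¹)(400 K) × ln(24.2/5.98)
   = (3.326 kJ/mol)(1.398) = 4.65 kJ/mol
ΔG > 0, so the forward reaction is non-spontaneous (proceeds in reverse).

ΔG = 4.65 kJ/mol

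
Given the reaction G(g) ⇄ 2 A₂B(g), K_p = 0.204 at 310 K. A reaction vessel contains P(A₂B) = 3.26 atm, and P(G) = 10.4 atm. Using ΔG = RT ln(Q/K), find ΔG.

Q_p = P(A₂B)² / P(G) = (3.26)² / (10.4) = 1.02
ΔG = RT ln(Q_p/K_p) = (8.314 J mol⁻¹ K⁻¹)(310 K) × ln(1.02/0.204)
   = (2.577 kJ/mol)(1.609) = 4.15 kJ/mol
ΔG > 0, so the forward reaction is non-spontaneous (proceeds in reverse).

ΔG = 4.15 kJ/mol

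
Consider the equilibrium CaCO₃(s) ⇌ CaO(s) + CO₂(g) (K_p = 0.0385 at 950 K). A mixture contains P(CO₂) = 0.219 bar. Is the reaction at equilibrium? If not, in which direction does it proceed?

toward reactants

(CaCO₃, CaO are pure solids — omitted from Q_p.)
Q_p = P(CO₂) = 0.219
Q_p = 0.219 > K_p = 0.0385, so the reverse reaction proceeds.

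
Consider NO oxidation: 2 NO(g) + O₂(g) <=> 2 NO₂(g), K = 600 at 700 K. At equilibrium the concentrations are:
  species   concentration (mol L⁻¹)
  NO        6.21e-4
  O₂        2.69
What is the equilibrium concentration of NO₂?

At equilibrium, K = [NO₂]² / ([NO]²·[O₂]) = 600.
([NO₂])² / ((6.21e-4)²·(2.69)) = 600
[NO₂]² = 6.22e-4 ⇒ [NO₂] = 0.0249 mol L⁻¹

[NO₂] = 0.0249 mol L⁻¹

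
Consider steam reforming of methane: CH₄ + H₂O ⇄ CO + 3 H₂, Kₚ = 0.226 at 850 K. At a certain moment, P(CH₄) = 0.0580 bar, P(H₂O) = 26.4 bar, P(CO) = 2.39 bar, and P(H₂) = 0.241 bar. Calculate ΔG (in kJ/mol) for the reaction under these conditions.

Qₚ = P(CO)·P(H₂)³ / (P(CH₄)·P(H₂O)) = (2.39)·(0.241)³ / ((0.0580)·(26.4)) = 0.0218
ΔG = RT ln(Qₚ/Kₚ) = (8.314 J mol⁻¹ K⁻¹)(850 K) × ln(0.0218/0.226)
   = (7.067 kJ/mol)(-2.339) = -16.5 kJ/mol
ΔG < 0, so the forward reaction is spontaneous (proceeds forward).

ΔG = -16.5 kJ/mol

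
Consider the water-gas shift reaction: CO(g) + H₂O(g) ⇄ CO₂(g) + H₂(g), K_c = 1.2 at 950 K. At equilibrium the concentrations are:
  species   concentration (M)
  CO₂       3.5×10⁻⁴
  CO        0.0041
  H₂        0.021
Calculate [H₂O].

[H₂O] = 0.0015 M

At equilibrium, K_c = [CO₂]·[H₂] / ([CO]·[H₂O]) = 1.2.
(3.5×10⁻⁴)·(0.021) / ((0.0041)·([H₂O])) = 1.2
[H₂O] = 0.00149 = 0.0015 M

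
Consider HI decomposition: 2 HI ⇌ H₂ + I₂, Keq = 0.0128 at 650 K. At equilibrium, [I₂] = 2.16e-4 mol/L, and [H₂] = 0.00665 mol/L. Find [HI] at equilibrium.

At equilibrium, Keq = [H₂]·[I₂] / [HI]² = 0.0128.
(0.00665)·(2.16e-4) / ([HI])² = 0.0128
[HI]² = 1.12e-4 ⇒ [HI] = 0.0106 mol/L

[HI] = 0.0106 mol/L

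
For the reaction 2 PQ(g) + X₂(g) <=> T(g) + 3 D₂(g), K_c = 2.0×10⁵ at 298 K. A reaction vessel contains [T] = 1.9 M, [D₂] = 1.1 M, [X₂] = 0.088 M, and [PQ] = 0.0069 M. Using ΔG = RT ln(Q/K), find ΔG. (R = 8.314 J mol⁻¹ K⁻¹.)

ΔG = 2.74 kJ/mol

Q_c = [T]·[D₂]³ / ([PQ]²·[X₂]) = (1.9)·(1.1)³ / ((0.0069)²·(0.088)) = 6.04×10⁵
ΔG = RT ln(Q_c/K_c) = (8.314 J mol⁻¹ K⁻¹)(298 K) × ln(6.04×10⁵/2.0×10⁵)
   = (2.478 kJ/mol)(1.105) = 2.74 kJ/mol
ΔG > 0, so the forward reaction is non-spontaneous (proceeds in reverse).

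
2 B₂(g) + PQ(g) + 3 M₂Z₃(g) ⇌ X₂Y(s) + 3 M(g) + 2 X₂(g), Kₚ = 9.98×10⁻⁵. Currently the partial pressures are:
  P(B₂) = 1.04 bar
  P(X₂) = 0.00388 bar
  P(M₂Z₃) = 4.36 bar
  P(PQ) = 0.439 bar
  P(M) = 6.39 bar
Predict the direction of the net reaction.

(X₂Y is a pure solid — omitted from Qₚ.)
Qₚ = P(M)³·P(X₂)² / (P(B₂)²·P(PQ)·P(M₂Z₃)³) = (6.39)³·(0.00388)² / ((1.04)²·(0.439)·(4.36)³) = 9.98×10⁻⁵
Qₚ = 9.98×10⁻⁵ = Kₚ, so the system is already at equilibrium.

neither direction; the system is at equilibrium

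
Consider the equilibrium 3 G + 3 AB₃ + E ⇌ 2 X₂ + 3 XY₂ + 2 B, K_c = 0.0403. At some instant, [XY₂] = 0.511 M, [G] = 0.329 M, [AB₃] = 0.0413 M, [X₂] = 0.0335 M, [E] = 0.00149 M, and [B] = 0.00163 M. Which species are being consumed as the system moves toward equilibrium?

X₂, XY₂, B (products)

Q_c = [X₂]²·[XY₂]³·[B]² / ([G]³·[AB₃]³·[E]) = (0.0335)²·(0.511)³·(0.00163)² / ((0.329)³·(0.0413)³·(0.00149)) = 0.106
Q_c = 0.106 > K_c = 0.0403: net reverse reaction.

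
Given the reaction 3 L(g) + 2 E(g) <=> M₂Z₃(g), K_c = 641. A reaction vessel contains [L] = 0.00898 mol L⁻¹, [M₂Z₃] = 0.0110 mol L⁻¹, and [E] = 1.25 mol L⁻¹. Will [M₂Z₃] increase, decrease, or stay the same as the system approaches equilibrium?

Q_c = [M₂Z₃] / ([L]³·[E]²) = (0.0110) / ((0.00898)³·(1.25)²) = 9720
Q_c = 9720 > K_c = 641: net reverse reaction.
M₂Z₃ is a product, so it decreases.

decrease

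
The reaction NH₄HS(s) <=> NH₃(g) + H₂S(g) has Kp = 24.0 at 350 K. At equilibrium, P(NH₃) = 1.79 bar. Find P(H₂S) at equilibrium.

P(H₂S) = 13.4 bar

(NH₄HS is a pure solid — omitted from Kp.)
At equilibrium, Kp = P(NH₃)·P(H₂S) = 24.0.
(1.79)·(P(H₂S)) = 24.0
P(H₂S) = 13.4 bar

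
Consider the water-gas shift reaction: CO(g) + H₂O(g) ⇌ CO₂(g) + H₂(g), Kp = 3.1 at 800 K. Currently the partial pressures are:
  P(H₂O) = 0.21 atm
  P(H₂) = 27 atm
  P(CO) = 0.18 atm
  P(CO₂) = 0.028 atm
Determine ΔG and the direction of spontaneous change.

ΔG = 12.4 kJ/mol; the forward reaction is non-spontaneous

Qp = P(CO₂)·P(H₂) / (P(CO)·P(H₂O)) = (0.028)·(27) / ((0.18)·(0.21)) = 20.0
ΔG = RT ln(Qp/Kp) = (8.314 J mol⁻¹ K⁻¹)(800 K) × ln(20.0/3.1)
   = (6.651 kJ/mol)(1.864) = 12.4 kJ/mol
ΔG > 0, so the forward reaction is non-spontaneous (proceeds in reverse).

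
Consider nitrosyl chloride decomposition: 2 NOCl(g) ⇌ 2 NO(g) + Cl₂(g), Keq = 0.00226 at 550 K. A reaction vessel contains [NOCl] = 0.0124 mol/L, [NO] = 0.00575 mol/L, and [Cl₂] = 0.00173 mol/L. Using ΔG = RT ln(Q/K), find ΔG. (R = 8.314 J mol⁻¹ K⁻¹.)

ΔG = -8.25 kJ/mol

Q = [NO]²·[Cl₂] / [NOCl]² = (0.00575)²·(0.00173) / (0.0124)² = 3.72×10⁻⁴
ΔG = RT ln(Q/Keq) = (8.314 J mol⁻¹ K⁻¹)(550 K) × ln(3.72×10⁻⁴/0.00226)
   = (4.573 kJ/mol)(-1.804) = -8.25 kJ/mol
ΔG < 0, so the forward reaction is spontaneous (proceeds forward).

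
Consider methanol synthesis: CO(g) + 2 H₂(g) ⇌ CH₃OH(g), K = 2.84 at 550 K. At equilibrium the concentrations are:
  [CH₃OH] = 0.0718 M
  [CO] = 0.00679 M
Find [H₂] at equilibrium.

At equilibrium, K = [CH₃OH] / ([CO]·[H₂]²) = 2.84.
(0.0718) / ((0.00679)·([H₂])²) = 2.84
[H₂]² = 3.72 ⇒ [H₂] = 1.93 M

[H₂] = 1.93 M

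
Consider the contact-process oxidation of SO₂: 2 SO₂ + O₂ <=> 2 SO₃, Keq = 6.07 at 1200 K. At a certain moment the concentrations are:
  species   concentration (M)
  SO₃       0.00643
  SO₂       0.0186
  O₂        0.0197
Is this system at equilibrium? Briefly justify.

yes, at equilibrium

Q = [SO₃]² / ([SO₂]²·[O₂]) = (0.00643)² / ((0.0186)²·(0.0197)) = 6.07
Q = 6.07 = Keq; the system is at equilibrium.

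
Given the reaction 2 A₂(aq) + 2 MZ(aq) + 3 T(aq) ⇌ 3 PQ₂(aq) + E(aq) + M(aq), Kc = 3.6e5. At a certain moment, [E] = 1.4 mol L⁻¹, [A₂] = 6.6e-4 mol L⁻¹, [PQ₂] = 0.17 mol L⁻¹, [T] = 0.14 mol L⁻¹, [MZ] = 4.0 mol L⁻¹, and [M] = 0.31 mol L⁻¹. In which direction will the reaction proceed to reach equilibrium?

toward products

Qc = [PQ₂]³·[E]·[M] / ([A₂]²·[MZ]²·[T]³) = (0.17)³·(1.4)·(0.31) / ((6.6e-4)²·(4.0)²·(0.14)³) = 1.1e5
Qc = 1.1e5 < Kc = 3.6e5, so the forward reaction proceeds.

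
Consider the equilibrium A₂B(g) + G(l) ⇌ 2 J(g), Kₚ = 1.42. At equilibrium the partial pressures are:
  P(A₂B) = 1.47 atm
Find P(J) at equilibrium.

(G is a pure liquid — omitted from Kₚ.)
At equilibrium, Kₚ = P(J)² / P(A₂B) = 1.42.
(P(J))² / (1.47) = 1.42
P(J)² = 2.09 ⇒ P(J) = 1.44 atm

P(J) = 1.44 atm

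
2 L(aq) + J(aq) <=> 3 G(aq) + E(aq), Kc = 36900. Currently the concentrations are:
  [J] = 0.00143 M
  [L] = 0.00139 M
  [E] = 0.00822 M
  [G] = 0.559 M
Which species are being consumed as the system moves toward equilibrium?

Qc = [G]³·[E] / ([L]²·[J]) = (0.559)³·(0.00822) / ((0.00139)²·(0.00143)) = 5.20×10⁵
Qc = 5.20×10⁵ > Kc = 36900: net reverse reaction.

G, E (products)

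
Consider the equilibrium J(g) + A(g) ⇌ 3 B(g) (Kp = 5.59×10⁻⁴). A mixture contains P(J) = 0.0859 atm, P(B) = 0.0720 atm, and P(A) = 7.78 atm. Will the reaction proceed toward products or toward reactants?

at equilibrium

Qp = P(B)³ / (P(J)·P(A)) = (0.0720)³ / ((0.0859)·(7.78)) = 5.59×10⁻⁴
Qp = 5.59×10⁻⁴ = Kp, so the system is already at equilibrium.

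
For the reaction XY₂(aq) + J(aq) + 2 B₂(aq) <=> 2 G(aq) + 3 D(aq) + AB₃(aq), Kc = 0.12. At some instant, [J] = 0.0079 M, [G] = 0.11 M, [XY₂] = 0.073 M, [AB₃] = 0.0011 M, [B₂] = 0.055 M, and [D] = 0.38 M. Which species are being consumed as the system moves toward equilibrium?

G, D, AB₃ (products)

Qc = [G]²·[D]³·[AB₃] / ([XY₂]·[J]·[B₂]²) = (0.11)²·(0.38)³·(0.0011) / ((0.073)·(0.0079)·(0.055)²) = 0.42
Qc = 0.42 > Kc = 0.12: net reverse reaction.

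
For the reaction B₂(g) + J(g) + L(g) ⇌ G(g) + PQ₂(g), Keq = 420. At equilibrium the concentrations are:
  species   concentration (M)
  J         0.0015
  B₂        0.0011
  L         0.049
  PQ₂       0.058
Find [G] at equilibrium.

[G] = 5.9×10⁻⁴ M

At equilibrium, Keq = [G]·[PQ₂] / ([B₂]·[J]·[L]) = 420.
([G])·(0.058) / ((0.0011)·(0.0015)·(0.049)) = 420
[G] = 5.85×10⁻⁴ = 5.9×10⁻⁴ M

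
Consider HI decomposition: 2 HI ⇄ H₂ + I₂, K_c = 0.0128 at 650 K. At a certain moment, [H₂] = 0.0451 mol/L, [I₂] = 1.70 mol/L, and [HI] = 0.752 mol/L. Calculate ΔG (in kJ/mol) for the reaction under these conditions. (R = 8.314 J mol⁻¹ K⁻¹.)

Q_c = [H₂]·[I₂] / [HI]² = (0.0451)·(1.70) / (0.752)² = 0.136
ΔG = RT ln(Q_c/K_c) = (8.314 J mol⁻¹ K⁻¹)(650 K) × ln(0.136/0.0128)
   = (5.404 kJ/mol)(2.363) = 12.8 kJ/mol
ΔG > 0, so the forward reaction is non-spontaneous (proceeds in reverse).

ΔG = 12.8 kJ/mol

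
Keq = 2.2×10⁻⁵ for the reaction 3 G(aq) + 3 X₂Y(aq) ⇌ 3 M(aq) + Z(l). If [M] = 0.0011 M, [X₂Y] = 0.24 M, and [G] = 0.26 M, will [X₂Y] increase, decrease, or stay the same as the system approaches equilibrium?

(Z is a pure liquid — omitted from Q.)
Q = [M]³ / ([G]³·[X₂Y]³) = (0.0011)³ / ((0.26)³·(0.24)³) = 5.5×10⁻⁶
Q = 5.5×10⁻⁶ < Keq = 2.2×10⁻⁵: net forward reaction.
X₂Y is a reactant, so it decreases.

decrease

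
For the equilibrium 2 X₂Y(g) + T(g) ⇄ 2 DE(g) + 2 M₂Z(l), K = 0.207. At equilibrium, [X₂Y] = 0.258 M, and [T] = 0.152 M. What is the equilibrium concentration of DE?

[DE] = 0.0458 M

(M₂Z is a pure liquid — omitted from K.)
At equilibrium, K = [DE]² / ([X₂Y]²·[T]) = 0.207.
([DE])² / ((0.258)²·(0.152)) = 0.207
[DE]² = 0.00209 ⇒ [DE] = 0.0458 M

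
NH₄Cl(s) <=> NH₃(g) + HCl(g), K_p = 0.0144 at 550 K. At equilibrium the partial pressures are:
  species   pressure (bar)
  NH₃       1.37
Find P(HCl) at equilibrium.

(NH₄Cl is a pure solid — omitted from K_p.)
At equilibrium, K_p = P(NH₃)·P(HCl) = 0.0144.
(1.37)·(P(HCl)) = 0.0144
P(HCl) = 0.0105 bar

P(HCl) = 0.0105 bar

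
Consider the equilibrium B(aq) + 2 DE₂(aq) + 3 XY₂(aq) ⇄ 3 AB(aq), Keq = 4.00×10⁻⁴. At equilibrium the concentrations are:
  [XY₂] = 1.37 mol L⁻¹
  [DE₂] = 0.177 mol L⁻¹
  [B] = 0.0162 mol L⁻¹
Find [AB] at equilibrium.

At equilibrium, Keq = [AB]³ / ([B]·[DE₂]²·[XY₂]³) = 4.00×10⁻⁴.
([AB])³ / ((0.0162)·(0.177)²·(1.37)³) = 4.00×10⁻⁴
[AB]³ = 5.22×10⁻⁷ ⇒ [AB] = 0.00805 mol L⁻¹

[AB] = 0.00805 mol L⁻¹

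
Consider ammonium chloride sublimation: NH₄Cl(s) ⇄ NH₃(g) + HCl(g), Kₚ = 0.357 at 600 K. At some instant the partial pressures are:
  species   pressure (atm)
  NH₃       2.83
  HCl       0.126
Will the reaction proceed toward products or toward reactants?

(NH₄Cl is a pure solid — omitted from Qₚ.)
Qₚ = P(NH₃)·P(HCl) = (2.83)·(0.126) = 0.357
Qₚ = 0.357 = Kₚ, so the system is already at equilibrium.

neither direction; the system is at equilibrium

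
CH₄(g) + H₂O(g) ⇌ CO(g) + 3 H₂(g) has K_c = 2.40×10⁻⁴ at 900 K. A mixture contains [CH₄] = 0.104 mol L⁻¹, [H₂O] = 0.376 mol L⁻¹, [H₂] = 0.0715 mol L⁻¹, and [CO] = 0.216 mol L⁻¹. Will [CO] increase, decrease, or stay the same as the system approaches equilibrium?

Q_c = [CO]·[H₂]³ / ([CH₄]·[H₂O]) = (0.216)·(0.0715)³ / ((0.104)·(0.376)) = 0.00202
Q_c = 0.00202 > K_c = 2.40×10⁻⁴: net reverse reaction.
CO is a product, so it decreases.

decrease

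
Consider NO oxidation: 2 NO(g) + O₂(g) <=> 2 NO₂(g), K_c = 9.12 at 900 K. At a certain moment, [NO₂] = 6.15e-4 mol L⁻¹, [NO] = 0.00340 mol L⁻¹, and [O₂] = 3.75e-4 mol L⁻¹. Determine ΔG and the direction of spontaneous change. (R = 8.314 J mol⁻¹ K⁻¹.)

Q_c = [NO₂]² / ([NO]²·[O₂]) = (6.15e-4)² / ((0.00340)²·(3.75e-4)) = 87.2
ΔG = RT ln(Q_c/K_c) = (8.314 J mol⁻¹ K⁻¹)(900 K) × ln(87.2/9.12)
   = (7.483 kJ/mol)(2.258) = 16.9 kJ/mol
ΔG > 0, so the forward reaction is non-spontaneous (proceeds in reverse).

ΔG = 16.9 kJ/mol; the forward reaction is non-spontaneous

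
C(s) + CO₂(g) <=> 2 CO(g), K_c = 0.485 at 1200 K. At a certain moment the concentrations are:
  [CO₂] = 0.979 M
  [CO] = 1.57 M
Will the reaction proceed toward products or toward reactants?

toward reactants

(C is a pure solid — omitted from Q_c.)
Q_c = [CO]² / [CO₂] = (1.57)² / (0.979) = 2.52
Q_c = 2.52 > K_c = 0.485, so the reverse reaction proceeds.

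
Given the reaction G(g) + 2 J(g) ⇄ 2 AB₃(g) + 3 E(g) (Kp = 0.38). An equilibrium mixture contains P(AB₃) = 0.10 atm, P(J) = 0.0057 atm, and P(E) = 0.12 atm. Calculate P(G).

P(G) = 1.4 atm

At equilibrium, Kp = P(AB₃)²·P(E)³ / (P(G)·P(J)²) = 0.38.
(0.10)²·(0.12)³ / ((P(G))·(0.0057)²) = 0.38
P(G) = 1.40 = 1.4 atm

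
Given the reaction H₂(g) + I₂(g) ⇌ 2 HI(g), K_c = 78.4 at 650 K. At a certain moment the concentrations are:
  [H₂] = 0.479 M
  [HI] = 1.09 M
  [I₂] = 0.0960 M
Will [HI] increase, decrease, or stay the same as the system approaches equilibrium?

Q_c = [HI]² / ([H₂]·[I₂]) = (1.09)² / ((0.479)·(0.0960)) = 25.8
Q_c = 25.8 < K_c = 78.4: net forward reaction.
HI is a product, so it increases.

increase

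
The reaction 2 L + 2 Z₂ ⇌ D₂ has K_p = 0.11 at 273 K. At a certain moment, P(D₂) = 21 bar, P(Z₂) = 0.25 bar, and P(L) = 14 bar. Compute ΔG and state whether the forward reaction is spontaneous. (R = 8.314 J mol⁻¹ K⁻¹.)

ΔG = 6.23 kJ/mol; the forward reaction is non-spontaneous

Q_p = P(D₂) / (P(L)²·P(Z₂)²) = (21) / ((14)²·(0.25)²) = 1.71
ΔG = RT ln(Q_p/K_p) = (8.314 J mol⁻¹ K⁻¹)(273 K) × ln(1.71/0.11)
   = (2.270 kJ/mol)(2.744) = 6.23 kJ/mol
ΔG > 0, so the forward reaction is non-spontaneous (proceeds in reverse).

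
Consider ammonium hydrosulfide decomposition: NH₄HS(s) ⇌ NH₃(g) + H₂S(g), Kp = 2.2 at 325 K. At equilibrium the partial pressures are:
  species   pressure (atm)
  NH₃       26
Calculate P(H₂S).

P(H₂S) = 0.085 atm

(NH₄HS is a pure solid — omitted from Kp.)
At equilibrium, Kp = P(NH₃)·P(H₂S) = 2.2.
(26)·(P(H₂S)) = 2.2
P(H₂S) = 0.0846 = 0.085 atm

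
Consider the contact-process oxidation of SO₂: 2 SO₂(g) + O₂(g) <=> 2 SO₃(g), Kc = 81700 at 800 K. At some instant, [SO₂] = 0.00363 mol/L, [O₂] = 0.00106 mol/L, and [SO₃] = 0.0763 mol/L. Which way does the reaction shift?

reverse (toward reactants)

Qc = [SO₃]² / ([SO₂]²·[O₂]) = (0.0763)² / ((0.00363)²·(0.00106)) = 4.17e5
Qc = 4.17e5 > Kc = 81700, so the reverse reaction proceeds.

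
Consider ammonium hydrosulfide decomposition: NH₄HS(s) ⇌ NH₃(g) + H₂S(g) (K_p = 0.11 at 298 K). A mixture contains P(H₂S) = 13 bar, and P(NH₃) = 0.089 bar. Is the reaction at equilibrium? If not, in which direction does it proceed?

reverse (toward reactants)

(NH₄HS is a pure solid — omitted from Q_p.)
Q_p = P(NH₃)·P(H₂S) = (0.089)·(13) = 1.2
Q_p = 1.2 > K_p = 0.11, so the reverse reaction proceeds.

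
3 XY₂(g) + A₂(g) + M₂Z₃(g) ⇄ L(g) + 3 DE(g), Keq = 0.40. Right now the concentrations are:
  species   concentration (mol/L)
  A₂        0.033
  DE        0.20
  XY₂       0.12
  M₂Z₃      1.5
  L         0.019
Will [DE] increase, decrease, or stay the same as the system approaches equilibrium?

Q = [L]·[DE]³ / ([XY₂]³·[A₂]·[M₂Z₃]) = (0.019)·(0.20)³ / ((0.12)³·(0.033)·(1.5)) = 1.8
Q = 1.8 > Keq = 0.40: net reverse reaction.
DE is a product, so it decreases.

decrease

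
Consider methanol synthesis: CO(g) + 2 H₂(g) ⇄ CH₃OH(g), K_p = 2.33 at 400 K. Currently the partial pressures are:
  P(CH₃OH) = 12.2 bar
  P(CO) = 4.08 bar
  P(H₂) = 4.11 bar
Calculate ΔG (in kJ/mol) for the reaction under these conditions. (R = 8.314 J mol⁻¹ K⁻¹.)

Q_p = P(CH₃OH) / (P(CO)·P(H₂)²) = (12.2) / ((4.08)·(4.11)²) = 0.177
ΔG = RT ln(Q_p/K_p) = (8.314 J mol⁻¹ K⁻¹)(400 K) × ln(0.177/2.33)
   = (3.326 kJ/mol)(-2.577) = -8.57 kJ/mol
ΔG < 0, so the forward reaction is spontaneous (proceeds forward).

ΔG = -8.57 kJ/mol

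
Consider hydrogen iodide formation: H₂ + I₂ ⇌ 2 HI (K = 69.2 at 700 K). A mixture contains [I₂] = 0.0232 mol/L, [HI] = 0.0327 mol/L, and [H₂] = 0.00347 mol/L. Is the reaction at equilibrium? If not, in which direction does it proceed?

Q = [HI]² / ([H₂]·[I₂]) = (0.0327)² / ((0.00347)·(0.0232)) = 13.3
Q = 13.3 < K = 69.2, so the forward reaction proceeds.

in the forward direction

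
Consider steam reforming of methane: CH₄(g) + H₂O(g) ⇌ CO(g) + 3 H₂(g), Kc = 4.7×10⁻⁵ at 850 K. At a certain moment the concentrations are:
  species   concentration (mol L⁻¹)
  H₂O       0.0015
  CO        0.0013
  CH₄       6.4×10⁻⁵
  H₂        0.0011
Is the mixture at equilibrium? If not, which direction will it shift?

Qc = [CO]·[H₂]³ / ([CH₄]·[H₂O]) = (0.0013)·(0.0011)³ / ((6.4×10⁻⁵)·(0.0015)) = 1.8×10⁻⁵
Qc = 1.8×10⁻⁵ < Kc = 4.7×10⁻⁵: net forward reaction.

no; Q < K, reaction proceeds forward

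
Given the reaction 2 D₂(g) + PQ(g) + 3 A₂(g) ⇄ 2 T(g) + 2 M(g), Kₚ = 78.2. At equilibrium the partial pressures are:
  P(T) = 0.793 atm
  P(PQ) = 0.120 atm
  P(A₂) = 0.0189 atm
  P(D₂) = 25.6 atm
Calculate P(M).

P(M) = 0.257 atm

At equilibrium, Kₚ = P(T)²·P(M)² / (P(D₂)²·P(PQ)·P(A₂)³) = 78.2.
(0.793)²·(P(M))² / ((25.6)²·(0.120)·(0.0189)³) = 78.2
P(M)² = 0.0660 ⇒ P(M) = 0.257 atm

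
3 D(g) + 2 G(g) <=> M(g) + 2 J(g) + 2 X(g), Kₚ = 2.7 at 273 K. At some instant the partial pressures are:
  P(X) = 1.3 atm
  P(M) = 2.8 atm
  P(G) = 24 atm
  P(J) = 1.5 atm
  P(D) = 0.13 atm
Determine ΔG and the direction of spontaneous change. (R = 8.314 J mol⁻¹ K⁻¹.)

ΔG = 2.58 kJ/mol; the forward reaction is non-spontaneous

Qₚ = P(M)·P(J)²·P(X)² / (P(D)³·P(G)²) = (2.8)·(1.5)²·(1.3)² / ((0.13)³·(24)²) = 8.41
ΔG = RT ln(Qₚ/Kₚ) = (8.314 J mol⁻¹ K⁻¹)(273 K) × ln(8.41/2.7)
   = (2.270 kJ/mol)(1.136) = 2.58 kJ/mol
ΔG > 0, so the forward reaction is non-spontaneous (proceeds in reverse).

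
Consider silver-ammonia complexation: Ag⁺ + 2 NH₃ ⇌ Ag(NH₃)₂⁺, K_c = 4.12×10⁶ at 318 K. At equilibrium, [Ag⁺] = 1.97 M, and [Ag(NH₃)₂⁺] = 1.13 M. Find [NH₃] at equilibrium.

At equilibrium, K_c = [Ag(NH₃)₂⁺] / ([Ag⁺]·[NH₃]²) = 4.12×10⁶.
(1.13) / ((1.97)·([NH₃])²) = 4.12×10⁶
[NH₃]² = 1.39×10⁻⁷ ⇒ [NH₃] = 3.73×10⁻⁴ M

[NH₃] = 3.73×10⁻⁴ M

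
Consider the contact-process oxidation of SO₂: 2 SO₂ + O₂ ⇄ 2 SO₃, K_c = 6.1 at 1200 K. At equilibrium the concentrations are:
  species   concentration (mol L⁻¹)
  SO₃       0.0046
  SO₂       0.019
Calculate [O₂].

[O₂] = 0.0096 mol L⁻¹

At equilibrium, K_c = [SO₃]² / ([SO₂]²·[O₂]) = 6.1.
(0.0046)² / ((0.019)²·([O₂])) = 6.1
[O₂] = 0.00961 = 0.0096 mol L⁻¹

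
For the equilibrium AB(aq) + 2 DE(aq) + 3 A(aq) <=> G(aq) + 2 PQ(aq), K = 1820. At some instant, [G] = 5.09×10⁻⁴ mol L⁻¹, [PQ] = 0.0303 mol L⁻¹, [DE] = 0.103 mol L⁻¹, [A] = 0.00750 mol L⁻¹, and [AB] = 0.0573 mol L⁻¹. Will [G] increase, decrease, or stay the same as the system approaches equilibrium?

Q = [G]·[PQ]² / ([AB]·[DE]²·[A]³) = (5.09×10⁻⁴)·(0.0303)² / ((0.0573)·(0.103)²·(0.00750)³) = 1820
Q = 1820 = K; the system is at equilibrium.

stay the same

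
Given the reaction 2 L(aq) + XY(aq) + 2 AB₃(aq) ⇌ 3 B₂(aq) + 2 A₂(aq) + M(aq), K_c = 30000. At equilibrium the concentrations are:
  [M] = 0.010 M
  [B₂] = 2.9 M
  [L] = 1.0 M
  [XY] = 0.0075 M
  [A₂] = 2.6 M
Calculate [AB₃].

At equilibrium, K_c = [B₂]³·[A₂]²·[M] / ([L]²·[XY]·[AB₃]²) = 30000.
(2.9)³·(2.6)²·(0.010) / ((1.0)²·(0.0075)·([AB₃])²) = 30000
[AB₃]² = 0.00733 ⇒ [AB₃] = 0.086 M

[AB₃] = 0.086 M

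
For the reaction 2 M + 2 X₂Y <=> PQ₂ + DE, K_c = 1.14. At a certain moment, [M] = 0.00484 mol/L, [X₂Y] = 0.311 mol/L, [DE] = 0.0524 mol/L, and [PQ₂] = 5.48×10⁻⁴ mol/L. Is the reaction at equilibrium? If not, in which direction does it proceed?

toward reactants

Q_c = [PQ₂]·[DE] / ([M]²·[X₂Y]²) = (5.48×10⁻⁴)·(0.0524) / ((0.00484)²·(0.311)²) = 12.7
Q_c = 12.7 > K_c = 1.14, so the reverse reaction proceeds.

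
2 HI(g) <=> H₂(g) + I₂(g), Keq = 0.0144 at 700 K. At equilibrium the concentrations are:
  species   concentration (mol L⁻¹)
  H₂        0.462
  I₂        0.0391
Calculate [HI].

At equilibrium, Keq = [H₂]·[I₂] / [HI]² = 0.0144.
(0.462)·(0.0391) / ([HI])² = 0.0144
[HI]² = 1.25 ⇒ [HI] = 1.12 mol L⁻¹

[HI] = 1.12 mol L⁻¹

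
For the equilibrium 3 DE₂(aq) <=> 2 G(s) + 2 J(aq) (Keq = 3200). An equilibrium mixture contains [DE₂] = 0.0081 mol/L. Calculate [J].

(G is a pure solid — omitted from Keq.)
At equilibrium, Keq = [J]² / [DE₂]³ = 3200.
([J])² / (0.0081)³ = 3200
[J]² = 0.00170 ⇒ [J] = 0.041 mol/L

[J] = 0.041 mol/L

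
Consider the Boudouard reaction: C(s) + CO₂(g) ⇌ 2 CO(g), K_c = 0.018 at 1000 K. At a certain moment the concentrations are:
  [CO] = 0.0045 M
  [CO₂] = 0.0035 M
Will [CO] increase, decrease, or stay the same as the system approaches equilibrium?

(C is a pure solid — omitted from Q_c.)
Q_c = [CO]² / [CO₂] = (0.0045)² / (0.0035) = 0.0058
Q_c = 0.0058 < K_c = 0.018: net forward reaction.
CO is a product, so it increases.

increase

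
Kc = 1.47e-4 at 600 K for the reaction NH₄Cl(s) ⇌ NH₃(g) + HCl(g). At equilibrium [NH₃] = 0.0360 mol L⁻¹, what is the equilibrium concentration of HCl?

[HCl] = 0.00408 mol L⁻¹

(NH₄Cl is a pure solid — omitted from Kc.)
At equilibrium, Kc = [NH₃]·[HCl] = 1.47e-4.
(0.0360)·([HCl]) = 1.47e-4
[HCl] = 0.00408 mol L⁻¹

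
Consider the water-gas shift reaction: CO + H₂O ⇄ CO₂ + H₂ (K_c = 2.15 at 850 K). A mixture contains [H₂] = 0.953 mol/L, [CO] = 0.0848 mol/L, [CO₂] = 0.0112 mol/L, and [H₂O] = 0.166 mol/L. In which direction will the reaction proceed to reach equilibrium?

Q_c = [CO₂]·[H₂] / ([CO]·[H₂O]) = (0.0112)·(0.953) / ((0.0848)·(0.166)) = 0.758
Q_c = 0.758 < K_c = 2.15, so the forward reaction proceeds.

in the forward direction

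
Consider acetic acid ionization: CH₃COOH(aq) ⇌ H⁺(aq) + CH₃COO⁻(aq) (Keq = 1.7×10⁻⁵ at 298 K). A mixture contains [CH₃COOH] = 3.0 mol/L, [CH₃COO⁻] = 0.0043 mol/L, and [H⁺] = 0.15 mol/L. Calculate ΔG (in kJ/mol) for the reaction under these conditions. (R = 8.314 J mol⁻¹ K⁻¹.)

Q = [H⁺]·[CH₃COO⁻] / [CH₃COOH] = (0.15)·(0.0043) / (3.0) = 2.15×10⁻⁴
ΔG = RT ln(Q/Keq) = (8.314 J mol⁻¹ K⁻¹)(298 K) × ln(2.15×10⁻⁴/1.7×10⁻⁵)
   = (2.478 kJ/mol)(2.537) = 6.29 kJ/mol
ΔG > 0, so the forward reaction is non-spontaneous (proceeds in reverse).

ΔG = 6.29 kJ/mol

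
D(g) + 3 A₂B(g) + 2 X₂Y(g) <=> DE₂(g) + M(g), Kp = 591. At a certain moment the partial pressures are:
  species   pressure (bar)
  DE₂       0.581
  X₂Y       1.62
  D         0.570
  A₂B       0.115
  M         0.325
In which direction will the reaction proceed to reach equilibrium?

Qp = P(DE₂)·P(M) / (P(D)·P(A₂B)³·P(X₂Y)²) = (0.581)·(0.325) / ((0.570)·(0.115)³·(1.62)²) = 83.0
Qp = 83.0 < Kp = 591, so the forward reaction proceeds.

toward products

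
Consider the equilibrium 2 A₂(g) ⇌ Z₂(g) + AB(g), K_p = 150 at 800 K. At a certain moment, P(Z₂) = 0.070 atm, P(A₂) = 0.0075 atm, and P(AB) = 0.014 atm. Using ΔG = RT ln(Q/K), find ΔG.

ΔG = -14.3 kJ/mol

Q_p = P(Z₂)·P(AB) / P(A₂)² = (0.070)·(0.014) / (0.0075)² = 17.4
ΔG = RT ln(Q_p/K_p) = (8.314 J mol⁻¹ K⁻¹)(800 K) × ln(17.4/150)
   = (6.651 kJ/mol)(-2.154) = -14.3 kJ/mol
ΔG < 0, so the forward reaction is spontaneous (proceeds forward).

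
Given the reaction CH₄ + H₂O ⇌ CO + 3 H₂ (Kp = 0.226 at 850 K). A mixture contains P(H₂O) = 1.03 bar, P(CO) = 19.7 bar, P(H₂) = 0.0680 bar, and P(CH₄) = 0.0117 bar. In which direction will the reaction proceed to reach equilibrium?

to the left

Qp = P(CO)·P(H₂)³ / (P(CH₄)·P(H₂O)) = (19.7)·(0.0680)³ / ((0.0117)·(1.03)) = 0.514
Qp = 0.514 > Kp = 0.226, so the reverse reaction proceeds.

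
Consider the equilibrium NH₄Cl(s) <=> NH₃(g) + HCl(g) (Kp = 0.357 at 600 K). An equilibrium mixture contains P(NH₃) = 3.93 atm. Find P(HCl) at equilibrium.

(NH₄Cl is a pure solid — omitted from Kp.)
At equilibrium, Kp = P(NH₃)·P(HCl) = 0.357.
(3.93)·(P(HCl)) = 0.357
P(HCl) = 0.0908 atm

P(HCl) = 0.0908 atm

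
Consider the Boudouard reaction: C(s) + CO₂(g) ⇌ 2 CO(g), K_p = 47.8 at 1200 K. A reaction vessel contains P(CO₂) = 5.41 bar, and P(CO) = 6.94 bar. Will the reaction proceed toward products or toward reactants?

toward products

(C is a pure solid — omitted from Q_p.)
Q_p = P(CO)² / P(CO₂) = (6.94)² / (5.41) = 8.90
Q_p = 8.90 < K_p = 47.8, so the forward reaction proceeds.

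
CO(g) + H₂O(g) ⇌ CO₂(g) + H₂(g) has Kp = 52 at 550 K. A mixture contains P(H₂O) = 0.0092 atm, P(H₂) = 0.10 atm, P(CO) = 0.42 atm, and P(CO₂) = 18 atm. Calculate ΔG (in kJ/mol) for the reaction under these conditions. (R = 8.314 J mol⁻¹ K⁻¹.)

ΔG = 10.0 kJ/mol

Qp = P(CO₂)·P(H₂) / (P(CO)·P(H₂O)) = (18)·(0.10) / ((0.42)·(0.0092)) = 466
ΔG = RT ln(Qp/Kp) = (8.314 J mol⁻¹ K⁻¹)(550 K) × ln(466/52)
   = (4.573 kJ/mol)(2.193) = 10.0 kJ/mol
ΔG > 0, so the forward reaction is non-spontaneous (proceeds in reverse).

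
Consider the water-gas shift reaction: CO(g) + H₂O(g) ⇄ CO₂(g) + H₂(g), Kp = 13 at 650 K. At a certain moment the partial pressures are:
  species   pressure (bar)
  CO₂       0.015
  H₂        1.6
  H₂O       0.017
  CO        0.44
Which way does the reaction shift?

forward (toward products)

Qp = P(CO₂)·P(H₂) / (P(CO)·P(H₂O)) = (0.015)·(1.6) / ((0.44)·(0.017)) = 3.2
Qp = 3.2 < Kp = 13, so the forward reaction proceeds.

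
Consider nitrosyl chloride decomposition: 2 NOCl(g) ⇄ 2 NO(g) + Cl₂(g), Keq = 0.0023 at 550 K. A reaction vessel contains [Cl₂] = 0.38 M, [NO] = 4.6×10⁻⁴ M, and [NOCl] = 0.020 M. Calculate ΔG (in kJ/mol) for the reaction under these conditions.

ΔG = -11.1 kJ/mol

Q = [NO]²·[Cl₂] / [NOCl]² = (4.6×10⁻⁴)²·(0.38) / (0.020)² = 2.01×10⁻⁴
ΔG = RT ln(Q/Keq) = (8.314 J mol⁻¹ K⁻¹)(550 K) × ln(2.01×10⁻⁴/0.0023)
   = (4.573 kJ/mol)(-2.437) = -11.1 kJ/mol
ΔG < 0, so the forward reaction is spontaneous (proceeds forward).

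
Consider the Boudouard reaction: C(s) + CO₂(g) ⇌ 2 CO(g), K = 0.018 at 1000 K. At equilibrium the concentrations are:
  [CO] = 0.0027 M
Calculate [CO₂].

(C is a pure solid — omitted from K.)
At equilibrium, K = [CO]² / [CO₂] = 0.018.
(0.0027)² / ([CO₂]) = 0.018
[CO₂] = 4.05e-4 = 4.0e-4 M

[CO₂] = 4.0e-4 M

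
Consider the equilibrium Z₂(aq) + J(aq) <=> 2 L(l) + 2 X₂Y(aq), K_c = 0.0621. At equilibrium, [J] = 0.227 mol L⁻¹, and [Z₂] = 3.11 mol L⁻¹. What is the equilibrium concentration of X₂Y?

(L is a pure liquid — omitted from K_c.)
At equilibrium, K_c = [X₂Y]² / ([Z₂]·[J]) = 0.0621.
([X₂Y])² / ((3.11)·(0.227)) = 0.0621
[X₂Y]² = 0.0438 ⇒ [X₂Y] = 0.209 mol L⁻¹

[X₂Y] = 0.209 mol L⁻¹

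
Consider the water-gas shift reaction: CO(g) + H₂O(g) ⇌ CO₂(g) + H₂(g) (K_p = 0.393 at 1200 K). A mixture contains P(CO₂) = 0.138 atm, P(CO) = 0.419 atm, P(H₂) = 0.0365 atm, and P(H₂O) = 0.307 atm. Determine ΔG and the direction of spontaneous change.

ΔG = -23.0 kJ/mol; the forward reaction is spontaneous

Q_p = P(CO₂)·P(H₂) / (P(CO)·P(H₂O)) = (0.138)·(0.0365) / ((0.419)·(0.307)) = 0.0392
ΔG = RT ln(Q_p/K_p) = (8.314 J mol⁻¹ K⁻¹)(1200 K) × ln(0.0392/0.393)
   = (9.977 kJ/mol)(-2.305) = -23.0 kJ/mol
ΔG < 0, so the forward reaction is spontaneous (proceeds forward).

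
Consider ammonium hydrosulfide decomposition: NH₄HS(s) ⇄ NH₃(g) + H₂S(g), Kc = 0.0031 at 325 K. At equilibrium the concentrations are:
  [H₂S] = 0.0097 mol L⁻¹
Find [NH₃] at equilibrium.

[NH₃] = 0.32 mol L⁻¹

(NH₄HS is a pure solid — omitted from Kc.)
At equilibrium, Kc = [NH₃]·[H₂S] = 0.0031.
([NH₃])·(0.0097) = 0.0031
[NH₃] = 0.320 = 0.32 mol L⁻¹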